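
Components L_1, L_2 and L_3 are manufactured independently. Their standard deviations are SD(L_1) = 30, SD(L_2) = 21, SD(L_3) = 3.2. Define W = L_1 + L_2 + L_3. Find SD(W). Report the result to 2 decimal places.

Var(L_1) = 900, Var(L_2) = 441, Var(L_3) = 10.24
By independence, Var(W) = (1)²Var(L_1) + (1)²Var(L_2) + (1)²Var(L_3)
= (1)²·900 + (1)²·441 + (1)²·10.24 = 1351.24
SD(W) = √1351.24 ≈ 36.76

36.76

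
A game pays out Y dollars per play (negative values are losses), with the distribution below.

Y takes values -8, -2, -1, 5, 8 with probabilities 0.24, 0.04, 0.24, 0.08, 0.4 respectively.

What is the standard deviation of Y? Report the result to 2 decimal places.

E[Y] = (-8)(0.24) + (-2)(0.04) + (-1)(0.24) + (5)(0.08) + (8)(0.4) = 1.36
E[Y²] = (-8)²(0.24) + (-2)²(0.04) + (-1)²(0.24) + (5)²(0.08) + (8)²(0.4) = 43.36
V(Y) = E[Y²] − (E[Y])² = 43.36 − (1.36)² = 41.5104
SD(Y) = √41.5104 ≈ 6.44

6.44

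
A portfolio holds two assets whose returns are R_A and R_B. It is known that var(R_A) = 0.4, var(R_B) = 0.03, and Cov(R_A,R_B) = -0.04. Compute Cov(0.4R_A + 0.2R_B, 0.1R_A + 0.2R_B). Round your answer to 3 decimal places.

0.013

Cov(0.4R_A + 0.2R_B, 0.1R_A + 0.2R_B) = (0.4)(0.1)var(R_A) + (0.2)(0.2)var(R_B) + [(0.4)(0.2) + (0.2)(0.1)]Cov(R_A,R_B)
= 0.04·0.4 + 0.04·0.03 + 0.1·-0.04 = 0.0132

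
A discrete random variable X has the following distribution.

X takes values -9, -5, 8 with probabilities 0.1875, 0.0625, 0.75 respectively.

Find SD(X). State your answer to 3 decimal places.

6.982

E[X] = (-9)(0.1875) + (-5)(0.0625) + (8)(0.75) = 4
E[X²] = (-9)²(0.1875) + (-5)²(0.0625) + (8)²(0.75) = 64.75
var(X) = E[X²] − (E[X])² = 64.75 − (4)² = 48.75
SD(X) = √48.75 ≈ 6.982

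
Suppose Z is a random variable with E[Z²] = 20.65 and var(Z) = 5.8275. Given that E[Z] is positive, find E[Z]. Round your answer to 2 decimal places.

(E[Z])² = E[Z²] − var(Z) = 20.65 − 5.8275 = 14.8225
E[Z] = √14.8225 = 3.85

3.85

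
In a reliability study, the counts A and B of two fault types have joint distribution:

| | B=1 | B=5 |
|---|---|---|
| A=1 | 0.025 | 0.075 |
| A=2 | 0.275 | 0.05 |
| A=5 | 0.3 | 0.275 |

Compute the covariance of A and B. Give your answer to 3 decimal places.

E[A] = 3.625,  E[B] = 2.6
E[AB] = 9.825
Cov(A,B) = E[AB] − E[A]E[B] = 9.825 − (3.625)(2.6) = 0.4

0.400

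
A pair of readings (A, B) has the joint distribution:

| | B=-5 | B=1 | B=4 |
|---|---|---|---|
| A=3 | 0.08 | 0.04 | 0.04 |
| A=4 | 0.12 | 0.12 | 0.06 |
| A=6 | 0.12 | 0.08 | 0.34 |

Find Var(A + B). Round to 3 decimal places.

19.618

E[A] = 4.92,  E[B] = 0.4,  E[AB] = 3.48
Var(A) = 25.68 − (4.92)² = 1.4736;  Var(B) = 15.28 − (0.4)² = 15.12
cov(A,B) = 3.48 − (4.92)(0.4) = 1.512
Var(A + B) = (1)²·1.4736 + (1)²·15.12 + 2·(1)·(1)·1.512 = 19.6176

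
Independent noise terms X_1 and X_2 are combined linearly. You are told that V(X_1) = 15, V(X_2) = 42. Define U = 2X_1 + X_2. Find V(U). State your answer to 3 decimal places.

By independence, V(U) = (2)²V(X_1) + (1)²V(X_2)
= (2)²·15 + (1)²·42 = 102

102.000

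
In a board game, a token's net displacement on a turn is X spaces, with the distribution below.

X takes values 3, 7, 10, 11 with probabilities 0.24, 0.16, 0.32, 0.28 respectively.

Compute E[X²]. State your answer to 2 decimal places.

75.88

E[X²] = (3)²(0.24) + (7)²(0.16) + (10)²(0.32) + (11)²(0.28) = 75.88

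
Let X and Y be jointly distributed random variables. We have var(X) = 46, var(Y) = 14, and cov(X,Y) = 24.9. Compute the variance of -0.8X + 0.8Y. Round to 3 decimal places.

var(-0.8X + 0.8Y) = (-0.8)²·var(X) + (0.8)²·var(Y) + 2·(-0.8)·(0.8)·cov(X,Y)
= 0.64·46 + 0.64·14 + -1.28·24.9 = 6.528

6.528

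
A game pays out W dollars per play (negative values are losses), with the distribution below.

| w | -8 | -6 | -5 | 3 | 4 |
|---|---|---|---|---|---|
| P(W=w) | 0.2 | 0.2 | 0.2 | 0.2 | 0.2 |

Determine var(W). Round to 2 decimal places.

24.24

E[W] = (-8)(0.2) + (-6)(0.2) + (-5)(0.2) + (3)(0.2) + (4)(0.2) = -2.4
E[W²] = (-8)²(0.2) + (-6)²(0.2) + (-5)²(0.2) + (3)²(0.2) + (4)²(0.2) = 30
var(W) = E[W²] − (E[W])² = 30 − (-2.4)² = 24.24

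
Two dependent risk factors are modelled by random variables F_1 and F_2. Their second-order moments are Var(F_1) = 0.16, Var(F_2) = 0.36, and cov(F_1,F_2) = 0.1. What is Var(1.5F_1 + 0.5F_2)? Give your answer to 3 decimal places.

0.600

Var(1.5F_1 + 0.5F_2) = (1.5)²·Var(F_1) + (0.5)²·Var(F_2) + 2·(1.5)·(0.5)·cov(F_1,F_2)
= 2.25·0.16 + 0.25·0.36 + 1.5·0.1 = 0.6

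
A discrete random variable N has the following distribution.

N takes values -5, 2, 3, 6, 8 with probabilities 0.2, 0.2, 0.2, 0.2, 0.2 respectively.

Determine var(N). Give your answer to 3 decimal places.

E[N] = (-5)(0.2) + (2)(0.2) + (3)(0.2) + (6)(0.2) + (8)(0.2) = 2.8
E[N²] = (-5)²(0.2) + (2)²(0.2) + (3)²(0.2) + (6)²(0.2) + (8)²(0.2) = 27.6
var(N) = E[N²] − (E[N])² = 27.6 − (2.8)² = 19.76

19.760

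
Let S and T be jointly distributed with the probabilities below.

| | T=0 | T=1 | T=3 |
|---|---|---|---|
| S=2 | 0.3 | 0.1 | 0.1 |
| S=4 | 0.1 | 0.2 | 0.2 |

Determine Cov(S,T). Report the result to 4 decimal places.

0.4000

E[S] = 3,  E[T] = 1.2
E[ST] = 4
Cov(S,T) = E[ST] − E[S]E[T] = 4 − (3)(1.2) = 0.4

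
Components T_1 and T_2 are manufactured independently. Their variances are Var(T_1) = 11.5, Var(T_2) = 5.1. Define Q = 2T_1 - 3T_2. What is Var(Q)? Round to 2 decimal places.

By independence, Var(Q) = (2)²Var(T_1) + (-3)²Var(T_2)
= (2)²·11.5 + (-3)²·5.1 = 91.9

91.90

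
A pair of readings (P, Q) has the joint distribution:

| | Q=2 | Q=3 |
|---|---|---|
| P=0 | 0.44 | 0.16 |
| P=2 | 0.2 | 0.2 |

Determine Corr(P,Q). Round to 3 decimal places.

0.238

E[P] = 0.8,  E[Q] = 2.36
E[PQ] = 2
Cov(P,Q) = E[PQ] − E[P]E[Q] = 2 − (0.8)(2.36) = 0.112
Var(P) = 0.96,  Var(Q) = 0.2304
ρ = 0.112 / √(0.96·0.2304) ≈ 0.238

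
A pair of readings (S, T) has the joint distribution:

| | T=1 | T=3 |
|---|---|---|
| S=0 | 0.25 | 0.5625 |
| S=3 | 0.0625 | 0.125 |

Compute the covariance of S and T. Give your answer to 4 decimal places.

-0.0234

E[S] = 0.5625,  E[T] = 2.375
E[ST] = 1.3125
Cov(S,T) = E[ST] − E[S]E[T] = 1.3125 − (0.5625)(2.375) = -0.0234375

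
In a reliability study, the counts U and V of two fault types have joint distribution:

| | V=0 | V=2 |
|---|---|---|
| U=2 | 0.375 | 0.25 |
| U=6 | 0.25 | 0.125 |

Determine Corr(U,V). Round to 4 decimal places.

E[U] = 3.5,  E[V] = 0.75
E[UV] = 2.5
Cov(U,V) = E[UV] − E[U]E[V] = 2.5 − (3.5)(0.75) = -0.125
Var(U) = 3.75,  Var(V) = 0.9375
ρ = -0.125 / √(3.75·0.9375) ≈ -0.0667

-0.0667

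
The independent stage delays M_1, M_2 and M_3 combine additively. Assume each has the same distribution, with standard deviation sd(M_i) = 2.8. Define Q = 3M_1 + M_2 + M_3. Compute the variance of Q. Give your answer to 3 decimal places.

86.240

V(M_i) = (2.8)² = 7.84
By independence, V(Q) = (3)²V(M_1) + (1)²V(M_2) + (1)²V(M_3)
= (3)²·7.84 + (1)²·7.84 + (1)²·7.84 = 86.24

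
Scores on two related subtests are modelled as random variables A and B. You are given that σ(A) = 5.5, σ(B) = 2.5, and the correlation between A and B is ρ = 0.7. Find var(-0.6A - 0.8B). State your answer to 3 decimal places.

24.130

var(A) = (5.5)² = 30.25;  var(B) = (2.5)² = 6.25
cov(A,B) = ρ·σ(A)·σ(B) = 0.7·5.5·2.5 = 9.625
var(-0.6A - 0.8B) = (-0.6)²·var(A) + (-0.8)²·var(B) + 2·(-0.6)·(-0.8)·cov(A,B)
= 0.36·30.25 + 0.64·6.25 + 0.96·9.625 = 24.13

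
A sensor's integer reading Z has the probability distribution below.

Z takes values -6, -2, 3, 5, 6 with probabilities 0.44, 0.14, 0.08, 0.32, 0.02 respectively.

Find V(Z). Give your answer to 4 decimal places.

E[Z] = (-6)(0.44) + (-2)(0.14) + (3)(0.08) + (5)(0.32) + (6)(0.02) = -0.96
E[Z²] = (-6)²(0.44) + (-2)²(0.14) + (3)²(0.08) + (5)²(0.32) + (6)²(0.02) = 25.84
V(Z) = E[Z²] − (E[Z])² = 25.84 − (-0.96)² = 24.9184

24.9184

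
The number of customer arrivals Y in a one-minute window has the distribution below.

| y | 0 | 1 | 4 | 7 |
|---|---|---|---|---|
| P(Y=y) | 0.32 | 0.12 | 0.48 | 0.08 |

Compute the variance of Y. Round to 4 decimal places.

4.9600

E[Y] = (0)(0.32) + (1)(0.12) + (4)(0.48) + (7)(0.08) = 2.6
E[Y²] = (0)²(0.32) + (1)²(0.12) + (4)²(0.48) + (7)²(0.08) = 11.72
Var(Y) = E[Y²] − (E[Y])² = 11.72 − (2.6)² = 4.96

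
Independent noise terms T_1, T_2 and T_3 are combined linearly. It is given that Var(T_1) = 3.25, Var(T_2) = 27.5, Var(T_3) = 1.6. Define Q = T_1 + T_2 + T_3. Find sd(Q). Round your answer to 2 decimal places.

5.69

By independence, Var(Q) = (1)²Var(T_1) + (1)²Var(T_2) + (1)²Var(T_3)
= (1)²·3.25 + (1)²·27.5 + (1)²·1.6 = 32.35
sd(Q) = √32.35 ≈ 5.69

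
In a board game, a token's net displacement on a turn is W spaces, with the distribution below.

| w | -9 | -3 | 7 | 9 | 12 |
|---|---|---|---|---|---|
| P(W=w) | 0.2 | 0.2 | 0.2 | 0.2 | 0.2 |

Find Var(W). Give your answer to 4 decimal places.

E[W] = (-9)(0.2) + (-3)(0.2) + (7)(0.2) + (9)(0.2) + (12)(0.2) = 3.2
E[W²] = (-9)²(0.2) + (-3)²(0.2) + (7)²(0.2) + (9)²(0.2) + (12)²(0.2) = 72.8
Var(W) = E[W²] − (E[W])² = 72.8 − (3.2)² = 62.56

62.5600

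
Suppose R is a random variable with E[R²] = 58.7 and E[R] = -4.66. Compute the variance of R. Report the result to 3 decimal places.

Var(R) = 58.7 − (-4.66)² = 36.9844

36.984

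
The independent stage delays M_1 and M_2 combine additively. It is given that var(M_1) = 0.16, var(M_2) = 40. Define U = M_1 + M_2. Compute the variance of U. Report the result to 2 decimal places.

40.16

By independence, var(U) = (1)²var(M_1) + (1)²var(M_2)
= (1)²·0.16 + (1)²·40 = 40.16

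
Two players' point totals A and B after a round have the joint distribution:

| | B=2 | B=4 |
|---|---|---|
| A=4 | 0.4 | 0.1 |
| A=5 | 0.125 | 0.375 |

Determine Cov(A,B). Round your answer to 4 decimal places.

E[A] = 4.5,  E[B] = 2.95
E[AB] = 13.55
Cov(A,B) = E[AB] − E[A]E[B] = 13.55 − (4.5)(2.95) = 0.275

0.2750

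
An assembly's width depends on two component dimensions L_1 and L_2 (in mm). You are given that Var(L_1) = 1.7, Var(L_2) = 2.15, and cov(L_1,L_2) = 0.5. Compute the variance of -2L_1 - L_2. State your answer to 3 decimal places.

10.950

Var(-2L_1 - L_2) = (-2)²·Var(L_1) + (-1)²·Var(L_2) + 2·(-2)·(-1)·cov(L_1,L_2)
= 4·1.7 + 1·2.15 + 4·0.5 = 10.95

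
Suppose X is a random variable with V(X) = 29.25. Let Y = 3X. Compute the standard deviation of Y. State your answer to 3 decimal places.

16.225

V(3X) = (3)²·29.25 = 263.25
σ(Y) = √263.25 ≈ 16.225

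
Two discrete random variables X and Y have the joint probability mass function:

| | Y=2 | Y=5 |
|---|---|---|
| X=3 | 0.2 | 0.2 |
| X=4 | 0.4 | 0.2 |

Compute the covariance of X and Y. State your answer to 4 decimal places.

E[X] = 3.6,  E[Y] = 3.2
E[XY] = 11.4
Cov(X,Y) = E[XY] − E[X]E[Y] = 11.4 − (3.6)(3.2) = -0.12

-0.1200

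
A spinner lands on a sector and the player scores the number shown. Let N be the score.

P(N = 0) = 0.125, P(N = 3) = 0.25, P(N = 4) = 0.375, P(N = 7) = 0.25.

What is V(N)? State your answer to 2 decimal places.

4.50

E[N] = (0)(0.125) + (3)(0.25) + (4)(0.375) + (7)(0.25) = 4
E[N²] = (0)²(0.125) + (3)²(0.25) + (4)²(0.375) + (7)²(0.25) = 20.5
V(N) = E[N²] − (E[N])² = 20.5 − (4)² = 4.5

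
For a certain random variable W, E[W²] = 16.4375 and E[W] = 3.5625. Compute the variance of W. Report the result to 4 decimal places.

3.7461

Var(W) = 16.4375 − (3.5625)² = 3.74609375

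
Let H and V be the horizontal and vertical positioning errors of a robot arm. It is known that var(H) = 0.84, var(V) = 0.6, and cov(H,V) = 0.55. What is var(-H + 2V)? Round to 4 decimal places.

1.0400

var(-H + 2V) = (-1)²·var(H) + (2)²·var(V) + 2·(-1)·(2)·cov(H,V)
= 1·0.84 + 4·0.6 + -4·0.55 = 1.04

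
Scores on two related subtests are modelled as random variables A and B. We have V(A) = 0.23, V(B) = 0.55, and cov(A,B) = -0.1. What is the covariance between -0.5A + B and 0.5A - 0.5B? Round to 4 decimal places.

-0.4075

cov(-0.5A + B, 0.5A - 0.5B) = (-0.5)(0.5)V(A) + (1)(-0.5)V(B) + [(-0.5)(-0.5) + (1)(0.5)]cov(A,B)
= -0.25·0.23 + -0.5·0.55 + 0.75·-0.1 = -0.4075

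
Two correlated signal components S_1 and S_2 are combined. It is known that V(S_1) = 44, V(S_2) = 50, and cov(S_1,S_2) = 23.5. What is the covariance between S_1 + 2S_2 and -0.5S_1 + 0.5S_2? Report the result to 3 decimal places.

cov(S_1 + 2S_2, -0.5S_1 + 0.5S_2) = (1)(-0.5)V(S_1) + (2)(0.5)V(S_2) + [(1)(0.5) + (2)(-0.5)]cov(S_1,S_2)
= -0.5·44 + 1·50 + -0.5·23.5 = 16.25

16.250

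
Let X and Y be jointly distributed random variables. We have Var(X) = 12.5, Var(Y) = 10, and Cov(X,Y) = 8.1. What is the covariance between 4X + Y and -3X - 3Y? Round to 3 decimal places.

Cov(4X + Y, -3X - 3Y) = (4)(-3)Var(X) + (1)(-3)Var(Y) + [(4)(-3) + (1)(-3)]Cov(X,Y)
= -12·12.5 + -3·10 + -15·8.1 = -301.5

-301.500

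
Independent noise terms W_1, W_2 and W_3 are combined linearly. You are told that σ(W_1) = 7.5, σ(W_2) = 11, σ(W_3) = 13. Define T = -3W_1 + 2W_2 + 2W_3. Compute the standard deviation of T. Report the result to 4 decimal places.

40.8197

Var(W_1) = 56.25, Var(W_2) = 121, Var(W_3) = 169
By independence, Var(T) = (-3)²Var(W_1) + (2)²Var(W_2) + (2)²Var(W_3)
= (-3)²·56.25 + (2)²·121 + (2)²·169 = 1666.25
σ(T) = √1666.25 ≈ 40.8197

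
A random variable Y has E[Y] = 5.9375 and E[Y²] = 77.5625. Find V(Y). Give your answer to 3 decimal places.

V(Y) = 77.5625 − (5.9375)² = 42.30859375

42.309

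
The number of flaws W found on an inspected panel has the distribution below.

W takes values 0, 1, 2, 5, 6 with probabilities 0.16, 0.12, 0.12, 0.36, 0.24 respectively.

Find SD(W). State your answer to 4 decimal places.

E[W] = (0)(0.16) + (1)(0.12) + (2)(0.12) + (5)(0.36) + (6)(0.24) = 3.6
E[W²] = (0)²(0.16) + (1)²(0.12) + (2)²(0.12) + (5)²(0.36) + (6)²(0.24) = 18.24
var(W) = E[W²] − (E[W])² = 18.24 − (3.6)² = 5.28
SD(W) = √5.28 ≈ 2.2978

2.2978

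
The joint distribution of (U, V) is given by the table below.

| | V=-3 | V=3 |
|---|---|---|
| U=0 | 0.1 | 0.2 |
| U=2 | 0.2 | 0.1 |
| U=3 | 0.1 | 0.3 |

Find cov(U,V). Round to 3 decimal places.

E[U] = 1.8,  E[V] = 0.6
E[UV] = 1.2
cov(U,V) = E[UV] − E[U]E[V] = 1.2 − (1.8)(0.6) = 0.12

0.120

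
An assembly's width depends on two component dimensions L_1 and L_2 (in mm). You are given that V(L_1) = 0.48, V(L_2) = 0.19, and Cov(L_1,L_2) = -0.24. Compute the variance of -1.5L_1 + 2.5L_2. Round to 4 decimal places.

4.0675

V(-1.5L_1 + 2.5L_2) = (-1.5)²·V(L_1) + (2.5)²·V(L_2) + 2·(-1.5)·(2.5)·Cov(L_1,L_2)
= 2.25·0.48 + 6.25·0.19 + -7.5·-0.24 = 4.0675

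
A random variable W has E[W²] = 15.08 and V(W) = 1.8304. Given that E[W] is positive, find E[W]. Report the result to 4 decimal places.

(E[W])² = E[W²] − V(W) = 15.08 − 1.8304 = 13.2496
E[W] = √13.2496 = 3.64

3.6400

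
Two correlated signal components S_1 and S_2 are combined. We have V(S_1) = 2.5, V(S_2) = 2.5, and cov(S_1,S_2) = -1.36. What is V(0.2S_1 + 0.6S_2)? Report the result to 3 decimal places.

V(0.2S_1 + 0.6S_2) = (0.2)²·V(S_1) + (0.6)²·V(S_2) + 2·(0.2)·(0.6)·cov(S_1,S_2)
= 0.04·2.5 + 0.36·2.5 + 0.24·-1.36 = 0.6736

0.674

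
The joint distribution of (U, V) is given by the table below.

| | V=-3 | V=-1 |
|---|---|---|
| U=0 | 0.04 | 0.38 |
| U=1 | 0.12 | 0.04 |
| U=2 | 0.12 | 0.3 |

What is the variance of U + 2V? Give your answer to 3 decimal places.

E[U] = 1,  E[V] = -1.56,  E[UV] = -1.72
var(U) = 1.84 − (1)² = 0.84;  var(V) = 3.24 − (-1.56)² = 0.8064
cov(U,V) = -1.72 − (1)(-1.56) = -0.16
var(U + 2V) = (1)²·0.84 + (2)²·0.8064 + 2·(1)·(2)·-0.16 = 3.4256

3.426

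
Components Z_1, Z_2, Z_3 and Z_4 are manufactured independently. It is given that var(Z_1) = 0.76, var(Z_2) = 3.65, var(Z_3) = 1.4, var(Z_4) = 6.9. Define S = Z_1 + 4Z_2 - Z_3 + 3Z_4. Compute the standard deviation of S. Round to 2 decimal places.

By independence, var(S) = (1)²var(Z_1) + (4)²var(Z_2) + (-1)²var(Z_3) + (3)²var(Z_4)
= (1)²·0.76 + (4)²·3.65 + (-1)²·1.4 + (3)²·6.9 = 122.66
sd(S) = √122.66 ≈ 11.08

11.08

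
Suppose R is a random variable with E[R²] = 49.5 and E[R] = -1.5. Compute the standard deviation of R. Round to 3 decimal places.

6.874

var(R) = 49.5 − (-1.5)² = 47.25
SD(R) = √47.25 ≈ 6.874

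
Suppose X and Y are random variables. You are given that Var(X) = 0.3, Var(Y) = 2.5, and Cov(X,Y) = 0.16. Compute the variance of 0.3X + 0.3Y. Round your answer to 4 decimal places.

Var(0.3X + 0.3Y) = (0.3)²·Var(X) + (0.3)²·Var(Y) + 2·(0.3)·(0.3)·Cov(X,Y)
= 0.09·0.3 + 0.09·2.5 + 0.18·0.16 = 0.2808

0.2808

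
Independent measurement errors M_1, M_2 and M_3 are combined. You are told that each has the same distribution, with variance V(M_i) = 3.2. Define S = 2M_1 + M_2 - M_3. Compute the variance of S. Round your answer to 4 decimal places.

By independence, V(S) = (2)²V(M_1) + (1)²V(M_2) + (-1)²V(M_3)
= (2)²·3.2 + (1)²·3.2 + (-1)²·3.2 = 19.2

19.2000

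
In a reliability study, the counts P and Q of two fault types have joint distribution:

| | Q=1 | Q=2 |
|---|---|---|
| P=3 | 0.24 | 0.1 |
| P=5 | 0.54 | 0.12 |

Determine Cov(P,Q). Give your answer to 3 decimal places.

E[P] = 4.32,  E[Q] = 1.22
E[PQ] = 5.22
Cov(P,Q) = E[PQ] − E[P]E[Q] = 5.22 − (4.32)(1.22) = -0.0504

-0.050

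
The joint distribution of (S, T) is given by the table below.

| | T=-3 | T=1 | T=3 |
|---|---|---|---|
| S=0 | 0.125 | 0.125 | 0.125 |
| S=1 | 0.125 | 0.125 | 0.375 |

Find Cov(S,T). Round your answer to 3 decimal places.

E[S] = 0.625,  E[T] = 1
E[ST] = 0.875
Cov(S,T) = E[ST] − E[S]E[T] = 0.875 − (0.625)(1) = 0.25

0.250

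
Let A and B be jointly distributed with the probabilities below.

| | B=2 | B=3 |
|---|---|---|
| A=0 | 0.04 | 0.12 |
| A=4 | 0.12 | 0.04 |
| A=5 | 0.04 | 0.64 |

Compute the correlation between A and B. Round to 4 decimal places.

0.1778

E[A] = 4.04,  E[B] = 2.8
E[AB] = 11.44
Cov(A,B) = E[AB] − E[A]E[B] = 11.44 − (4.04)(2.8) = 0.128
V(A) = 3.2384,  V(B) = 0.16
ρ = 0.128 / √(3.2384·0.16) ≈ 0.1778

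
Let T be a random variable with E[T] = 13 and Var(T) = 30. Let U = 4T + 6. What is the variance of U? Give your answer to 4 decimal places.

480.0000

Var(4T + 6) = (4)²·Var(T) = 16·30 = 480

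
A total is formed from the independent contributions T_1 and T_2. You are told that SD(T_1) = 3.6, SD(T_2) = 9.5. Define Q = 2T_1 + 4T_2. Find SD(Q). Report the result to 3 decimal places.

var(T_1) = 12.96, var(T_2) = 90.25
By independence, var(Q) = (2)²var(T_1) + (4)²var(T_2)
= (2)²·12.96 + (4)²·90.25 = 1495.84
SD(Q) = √1495.84 ≈ 38.676

38.676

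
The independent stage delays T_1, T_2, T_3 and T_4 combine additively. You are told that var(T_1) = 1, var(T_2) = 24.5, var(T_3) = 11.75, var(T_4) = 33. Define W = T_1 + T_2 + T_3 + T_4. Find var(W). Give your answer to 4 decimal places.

70.2500

By independence, var(W) = (1)²var(T_1) + (1)²var(T_2) + (1)²var(T_3) + (1)²var(T_4)
= (1)²·1 + (1)²·24.5 + (1)²·11.75 + (1)²·33 = 70.25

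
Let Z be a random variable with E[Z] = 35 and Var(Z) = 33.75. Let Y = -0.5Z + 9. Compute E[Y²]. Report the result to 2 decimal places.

E[-0.5Z + 9] = -0.5·35 + 9 = -8.5
Var(-0.5Z + 9) = (-0.5)²·33.75 = 8.4375
E[Y²] = Var(Y) + (E[Y])² = 8.4375 + (-8.5)² = 80.6875

80.69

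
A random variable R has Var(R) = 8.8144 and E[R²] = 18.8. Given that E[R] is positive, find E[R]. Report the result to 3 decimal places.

(E[R])² = E[R²] − Var(R) = 18.8 − 8.8144 = 9.9856
E[R] = √9.9856 = 3.16

3.160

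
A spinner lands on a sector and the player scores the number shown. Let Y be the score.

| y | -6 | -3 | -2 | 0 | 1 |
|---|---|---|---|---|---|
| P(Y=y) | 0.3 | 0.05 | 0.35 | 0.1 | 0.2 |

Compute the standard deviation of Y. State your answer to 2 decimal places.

E[Y] = (-6)(0.3) + (-3)(0.05) + (-2)(0.35) + (0)(0.1) + (1)(0.2) = -2.45
E[Y²] = (-6)²(0.3) + (-3)²(0.05) + (-2)²(0.35) + (0)²(0.1) + (1)²(0.2) = 12.85
var(Y) = E[Y²] − (E[Y])² = 12.85 − (-2.45)² = 6.8475
SD(Y) = √6.8475 ≈ 2.62

2.62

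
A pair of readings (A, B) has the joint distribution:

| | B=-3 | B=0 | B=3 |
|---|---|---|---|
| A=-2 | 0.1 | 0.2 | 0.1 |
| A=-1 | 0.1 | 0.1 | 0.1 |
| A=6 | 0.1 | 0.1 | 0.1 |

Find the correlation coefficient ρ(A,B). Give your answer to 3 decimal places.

0.000

E[A] = 0.7,  E[B] = 0
E[AB] = 0
Cov(A,B) = E[AB] − E[A]E[B] = 0 − (0.7)(0) = 0
Var(A) = 12.21,  Var(B) = 5.4
ρ = 0 / √(12.21·5.4) ≈ 0.000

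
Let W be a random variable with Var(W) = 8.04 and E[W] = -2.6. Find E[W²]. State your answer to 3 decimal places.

E[W²] = Var(W) + (E[W])² = 8.04 + (-2.6)² = 14.8

14.800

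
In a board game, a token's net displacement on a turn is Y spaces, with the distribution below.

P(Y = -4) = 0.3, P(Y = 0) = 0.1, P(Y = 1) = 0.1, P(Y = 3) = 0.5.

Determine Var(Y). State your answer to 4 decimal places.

9.2400

E[Y] = (-4)(0.3) + (0)(0.1) + (1)(0.1) + (3)(0.5) = 0.4
E[Y²] = (-4)²(0.3) + (0)²(0.1) + (1)²(0.1) + (3)²(0.5) = 9.4
Var(Y) = E[Y²] − (E[Y])² = 9.4 − (0.4)² = 9.24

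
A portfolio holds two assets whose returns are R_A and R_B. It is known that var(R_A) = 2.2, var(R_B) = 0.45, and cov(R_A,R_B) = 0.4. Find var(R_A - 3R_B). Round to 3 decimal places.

var(R_A - 3R_B) = (1)²·var(R_A) + (-3)²·var(R_B) + 2·(1)·(-3)·cov(R_A,R_B)
= 1·2.2 + 9·0.45 + -6·0.4 = 3.85

3.850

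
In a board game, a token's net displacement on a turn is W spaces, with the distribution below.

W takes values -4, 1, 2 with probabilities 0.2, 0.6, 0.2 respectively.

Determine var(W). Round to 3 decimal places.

4.560

E[W] = (-4)(0.2) + (1)(0.6) + (2)(0.2) = 0.2
E[W²] = (-4)²(0.2) + (1)²(0.6) + (2)²(0.2) = 4.6
var(W) = E[W²] − (E[W])² = 4.6 − (0.2)² = 4.56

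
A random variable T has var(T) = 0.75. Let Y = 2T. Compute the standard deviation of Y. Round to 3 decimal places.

var(2T) = (2)²·0.75 = 3
sd(Y) = √3 ≈ 1.732

1.732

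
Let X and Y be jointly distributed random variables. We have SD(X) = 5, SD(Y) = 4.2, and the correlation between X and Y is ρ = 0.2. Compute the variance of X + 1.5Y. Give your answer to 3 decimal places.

Var(X) = (5)² = 25;  Var(Y) = (4.2)² = 17.64
cov(X,Y) = ρ·SD(X)·SD(Y) = 0.2·5·4.2 = 4.2
Var(X + 1.5Y) = (1)²·Var(X) + (1.5)²·Var(Y) + 2·(1)·(1.5)·cov(X,Y)
= 1·25 + 2.25·17.64 + 3·4.2 = 77.29

77.290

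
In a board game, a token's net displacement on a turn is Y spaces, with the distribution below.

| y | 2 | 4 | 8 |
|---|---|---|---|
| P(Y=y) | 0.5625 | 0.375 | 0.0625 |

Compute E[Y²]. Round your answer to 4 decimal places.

12.2500

E[Y²] = (2)²(0.5625) + (4)²(0.375) + (8)²(0.0625) = 12.25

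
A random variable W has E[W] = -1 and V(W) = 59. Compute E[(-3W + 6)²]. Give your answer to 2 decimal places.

E[-3W + 6] = -3·-1 + 6 = 9
V(-3W + 6) = (-3)²·59 = 531
E[(-3W + 6)²] = V((-3W + 6)) + (E[(-3W + 6)])² = 531 + (9)² = 612

612.00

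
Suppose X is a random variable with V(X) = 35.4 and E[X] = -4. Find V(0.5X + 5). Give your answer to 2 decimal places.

8.85

V(0.5X + 5) = (0.5)²·V(X) = 0.25·35.4 = 8.85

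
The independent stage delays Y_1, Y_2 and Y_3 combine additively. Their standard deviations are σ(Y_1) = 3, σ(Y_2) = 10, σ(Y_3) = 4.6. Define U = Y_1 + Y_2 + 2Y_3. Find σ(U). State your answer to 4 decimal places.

Var(Y_1) = 9, Var(Y_2) = 100, Var(Y_3) = 21.16
By independence, Var(U) = (1)²Var(Y_1) + (1)²Var(Y_2) + (2)²Var(Y_3)
= (1)²·9 + (1)²·100 + (2)²·21.16 = 193.64
σ(U) = √193.64 ≈ 13.9155

13.9155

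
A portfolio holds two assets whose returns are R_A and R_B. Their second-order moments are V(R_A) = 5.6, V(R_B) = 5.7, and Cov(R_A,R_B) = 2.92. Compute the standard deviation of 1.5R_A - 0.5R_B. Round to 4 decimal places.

V(1.5R_A - 0.5R_B) = (1.5)²·V(R_A) + (-0.5)²·V(R_B) + 2·(1.5)·(-0.5)·Cov(R_A,R_B)
= 2.25·5.6 + 0.25·5.7 + -1.5·2.92 = 9.645
SD(1.5R_A - 0.5R_B) = √9.645 ≈ 3.1056

3.1056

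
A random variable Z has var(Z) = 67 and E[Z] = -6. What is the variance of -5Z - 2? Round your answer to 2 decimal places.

var(-5Z - 2) = (-5)²·var(Z) = 25·67 = 1675

1675.00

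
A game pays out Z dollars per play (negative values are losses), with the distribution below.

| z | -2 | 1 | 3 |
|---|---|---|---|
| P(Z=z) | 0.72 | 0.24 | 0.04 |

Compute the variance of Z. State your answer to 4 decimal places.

2.3136

E[Z] = (-2)(0.72) + (1)(0.24) + (3)(0.04) = -1.08
E[Z²] = (-2)²(0.72) + (1)²(0.24) + (3)²(0.04) = 3.48
var(Z) = E[Z²] − (E[Z])² = 3.48 − (-1.08)² = 2.3136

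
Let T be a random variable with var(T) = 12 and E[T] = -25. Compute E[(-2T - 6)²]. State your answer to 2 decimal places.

1984.00

E[-2T - 6] = -2·-25 − 6 = 44
var(-2T - 6) = (-2)²·12 = 48
E[(-2T - 6)²] = var((-2T - 6)) + (E[(-2T - 6)])² = 48 + (44)² = 1984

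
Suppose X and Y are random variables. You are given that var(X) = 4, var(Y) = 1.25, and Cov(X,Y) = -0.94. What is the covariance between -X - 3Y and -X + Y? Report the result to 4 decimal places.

-1.6300

Cov(-X - 3Y, -X + Y) = (-1)(-1)var(X) + (-3)(1)var(Y) + [(-1)(1) + (-3)(-1)]Cov(X,Y)
= 1·4 + -3·1.25 + 2·-0.94 = -1.63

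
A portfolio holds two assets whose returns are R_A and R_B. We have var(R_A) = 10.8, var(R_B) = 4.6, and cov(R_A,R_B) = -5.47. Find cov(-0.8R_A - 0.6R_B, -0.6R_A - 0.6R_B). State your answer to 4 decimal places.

2.2452

cov(-0.8R_A - 0.6R_B, -0.6R_A - 0.6R_B) = (-0.8)(-0.6)var(R_A) + (-0.6)(-0.6)var(R_B) + [(-0.8)(-0.6) + (-0.6)(-0.6)]cov(R_A,R_B)
= 0.48·10.8 + 0.36·4.6 + 0.84·-5.47 = 2.2452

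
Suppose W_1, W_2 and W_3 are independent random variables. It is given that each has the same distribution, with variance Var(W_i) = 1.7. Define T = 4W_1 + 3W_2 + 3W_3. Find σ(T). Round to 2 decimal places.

By independence, Var(T) = (4)²Var(W_1) + (3)²Var(W_2) + (3)²Var(W_3)
= (4)²·1.7 + (3)²·1.7 + (3)²·1.7 = 57.8
σ(T) = √57.8 ≈ 7.60

7.60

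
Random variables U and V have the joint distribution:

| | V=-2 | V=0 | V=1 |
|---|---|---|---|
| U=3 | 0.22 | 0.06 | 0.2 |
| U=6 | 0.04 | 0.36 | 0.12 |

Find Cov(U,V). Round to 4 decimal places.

0.4320

E[U] = 4.56,  E[V] = -0.2
E[UV] = -0.48
Cov(U,V) = E[UV] − E[U]E[V] = -0.48 − (4.56)(-0.2) = 0.432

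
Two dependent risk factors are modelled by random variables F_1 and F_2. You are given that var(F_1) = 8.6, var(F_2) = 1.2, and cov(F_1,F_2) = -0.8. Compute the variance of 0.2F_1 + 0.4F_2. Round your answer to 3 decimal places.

var(0.2F_1 + 0.4F_2) = (0.2)²·var(F_1) + (0.4)²·var(F_2) + 2·(0.2)·(0.4)·cov(F_1,F_2)
= 0.04·8.6 + 0.16·1.2 + 0.16·-0.8 = 0.408

0.408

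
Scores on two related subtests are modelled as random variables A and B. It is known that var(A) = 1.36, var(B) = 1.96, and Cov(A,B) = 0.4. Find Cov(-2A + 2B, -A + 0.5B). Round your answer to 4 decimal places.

3.4800

Cov(-2A + 2B, -A + 0.5B) = (-2)(-1)var(A) + (2)(0.5)var(B) + [(-2)(0.5) + (2)(-1)]Cov(A,B)
= 2·1.36 + 1·1.96 + -3·0.4 = 3.48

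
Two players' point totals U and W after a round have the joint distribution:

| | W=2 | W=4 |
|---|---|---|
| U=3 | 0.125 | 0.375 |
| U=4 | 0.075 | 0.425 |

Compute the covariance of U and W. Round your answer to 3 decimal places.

0.050

E[U] = 3.5,  E[W] = 3.6
E[UW] = 12.65
Cov(U,W) = E[UW] − E[U]E[W] = 12.65 − (3.5)(3.6) = 0.05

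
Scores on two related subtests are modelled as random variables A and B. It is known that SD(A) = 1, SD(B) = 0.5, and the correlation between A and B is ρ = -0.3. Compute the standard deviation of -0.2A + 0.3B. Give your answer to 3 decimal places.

V(A) = (1)² = 1;  V(B) = (0.5)² = 0.25
Cov(A,B) = ρ·SD(A)·SD(B) = -0.3·1·0.5 = -0.15
V(-0.2A + 0.3B) = (-0.2)²·V(A) + (0.3)²·V(B) + 2·(-0.2)·(0.3)·Cov(A,B)
= 0.04·1 + 0.09·0.25 + -0.12·-0.15 = 0.0805
SD(-0.2A + 0.3B) = √0.0805 ≈ 0.284

0.284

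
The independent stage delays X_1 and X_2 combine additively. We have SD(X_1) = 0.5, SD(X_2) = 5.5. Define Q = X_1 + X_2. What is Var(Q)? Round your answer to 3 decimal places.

30.500

Var(X_1) = 0.25, Var(X_2) = 30.25
By independence, Var(Q) = (1)²Var(X_1) + (1)²Var(X_2)
= (1)²·0.25 + (1)²·30.25 = 30.5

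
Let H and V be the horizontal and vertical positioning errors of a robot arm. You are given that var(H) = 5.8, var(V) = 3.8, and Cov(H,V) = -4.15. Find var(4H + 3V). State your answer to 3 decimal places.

var(4H + 3V) = (4)²·var(H) + (3)²·var(V) + 2·(4)·(3)·Cov(H,V)
= 16·5.8 + 9·3.8 + 24·-4.15 = 27.4

27.400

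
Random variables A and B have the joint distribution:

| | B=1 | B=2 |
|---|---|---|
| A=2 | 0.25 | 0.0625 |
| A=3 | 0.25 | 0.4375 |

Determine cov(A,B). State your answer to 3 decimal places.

0.094

E[A] = 2.6875,  E[B] = 1.5
E[AB] = 4.125
cov(A,B) = E[AB] − E[A]E[B] = 4.125 − (2.6875)(1.5) = 0.09375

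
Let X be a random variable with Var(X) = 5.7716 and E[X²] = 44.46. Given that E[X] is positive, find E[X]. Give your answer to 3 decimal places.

(E[X])² = E[X²] − Var(X) = 44.46 − 5.7716 = 38.6884
E[X] = √38.6884 = 6.22

6.220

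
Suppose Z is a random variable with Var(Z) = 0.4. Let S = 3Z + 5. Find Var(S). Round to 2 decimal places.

Var(3Z + 5) = (3)²·Var(Z) = 9·0.4 = 3.6

3.60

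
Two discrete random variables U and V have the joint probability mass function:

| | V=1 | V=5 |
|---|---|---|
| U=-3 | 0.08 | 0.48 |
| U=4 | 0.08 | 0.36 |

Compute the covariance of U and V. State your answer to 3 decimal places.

-0.269

E[U] = 0.08,  E[V] = 4.36
E[UV] = 0.08
cov(U,V) = E[UV] − E[U]E[V] = 0.08 − (0.08)(4.36) = -0.2688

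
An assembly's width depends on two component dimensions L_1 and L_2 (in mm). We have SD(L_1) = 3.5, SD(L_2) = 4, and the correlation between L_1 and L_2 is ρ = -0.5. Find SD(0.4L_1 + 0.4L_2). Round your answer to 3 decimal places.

1.510

var(L_1) = (3.5)² = 12.25;  var(L_2) = (4)² = 16
Cov(L_1,L_2) = ρ·SD(L_1)·SD(L_2) = -0.5·3.5·4 = -7
var(0.4L_1 + 0.4L_2) = (0.4)²·var(L_1) + (0.4)²·var(L_2) + 2·(0.4)·(0.4)·Cov(L_1,L_2)
= 0.16·12.25 + 0.16·16 + 0.32·-7 = 2.28
SD(0.4L_1 + 0.4L_2) = √2.28 ≈ 1.510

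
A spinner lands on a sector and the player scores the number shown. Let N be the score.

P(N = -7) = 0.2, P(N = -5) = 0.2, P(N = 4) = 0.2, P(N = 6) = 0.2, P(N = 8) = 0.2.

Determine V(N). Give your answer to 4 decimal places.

E[N] = (-7)(0.2) + (-5)(0.2) + (4)(0.2) + (6)(0.2) + (8)(0.2) = 1.2
E[N²] = (-7)²(0.2) + (-5)²(0.2) + (4)²(0.2) + (6)²(0.2) + (8)²(0.2) = 38
V(N) = E[N²] − (E[N])² = 38 − (1.2)² = 36.56

36.5600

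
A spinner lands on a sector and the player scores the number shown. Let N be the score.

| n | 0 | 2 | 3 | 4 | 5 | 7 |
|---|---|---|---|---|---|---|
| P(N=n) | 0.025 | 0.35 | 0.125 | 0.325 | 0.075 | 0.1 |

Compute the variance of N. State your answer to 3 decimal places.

E[N] = (0)(0.025) + (2)(0.35) + (3)(0.125) + (4)(0.325) + (5)(0.075) + (7)(0.1) = 3.45
E[N²] = (0)²(0.025) + (2)²(0.35) + (3)²(0.125) + (4)²(0.325) + (5)²(0.075) + (7)²(0.1) = 14.5
V(N) = E[N²] − (E[N])² = 14.5 − (3.45)² = 2.5975

2.598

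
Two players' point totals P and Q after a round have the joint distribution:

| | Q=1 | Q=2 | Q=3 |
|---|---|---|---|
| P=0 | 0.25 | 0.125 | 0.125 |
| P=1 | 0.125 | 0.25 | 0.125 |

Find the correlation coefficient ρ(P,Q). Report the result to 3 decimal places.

0.160

E[P] = 0.5,  E[Q] = 1.875
E[PQ] = 1
cov(P,Q) = E[PQ] − E[P]E[Q] = 1 − (0.5)(1.875) = 0.0625
var(P) = 0.25,  var(Q) = 0.609375
ρ = 0.0625 / √(0.25·0.609375) ≈ 0.160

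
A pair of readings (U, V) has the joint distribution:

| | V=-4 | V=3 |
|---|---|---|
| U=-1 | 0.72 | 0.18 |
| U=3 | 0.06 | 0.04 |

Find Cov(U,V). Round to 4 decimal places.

0.5040

E[U] = -0.6,  E[V] = -2.46
E[UV] = 1.98
Cov(U,V) = E[UV] − E[U]E[V] = 1.98 − (-0.6)(-2.46) = 0.504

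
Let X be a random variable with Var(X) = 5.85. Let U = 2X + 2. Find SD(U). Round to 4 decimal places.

4.8374

Var(2X + 2) = (2)²·5.85 = 23.4
SD(U) = √23.4 ≈ 4.8374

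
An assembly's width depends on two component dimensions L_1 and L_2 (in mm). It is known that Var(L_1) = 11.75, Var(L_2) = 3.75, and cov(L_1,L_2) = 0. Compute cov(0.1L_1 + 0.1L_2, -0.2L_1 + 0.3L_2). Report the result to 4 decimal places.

cov(0.1L_1 + 0.1L_2, -0.2L_1 + 0.3L_2) = (0.1)(-0.2)Var(L_1) + (0.1)(0.3)Var(L_2) + [(0.1)(0.3) + (0.1)(-0.2)]cov(L_1,L_2)
= -0.02·11.75 + 0.03·3.75 + 0.01·0 = -0.1225

-0.1225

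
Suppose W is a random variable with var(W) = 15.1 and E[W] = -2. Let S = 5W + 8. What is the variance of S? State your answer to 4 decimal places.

var(5W + 8) = (5)²·var(W) = 25·15.1 = 377.5

377.5000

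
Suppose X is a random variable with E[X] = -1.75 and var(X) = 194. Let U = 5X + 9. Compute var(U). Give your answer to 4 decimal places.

4850.0000

var(5X + 9) = (5)²·var(X) = 25·194 = 4850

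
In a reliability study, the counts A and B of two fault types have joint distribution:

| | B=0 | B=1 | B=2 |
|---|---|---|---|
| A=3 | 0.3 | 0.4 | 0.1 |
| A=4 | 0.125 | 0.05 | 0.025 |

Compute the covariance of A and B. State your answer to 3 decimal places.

-0.040

E[A] = 3.2,  E[B] = 0.7
E[AB] = 2.2
cov(A,B) = E[AB] − E[A]E[B] = 2.2 − (3.2)(0.7) = -0.04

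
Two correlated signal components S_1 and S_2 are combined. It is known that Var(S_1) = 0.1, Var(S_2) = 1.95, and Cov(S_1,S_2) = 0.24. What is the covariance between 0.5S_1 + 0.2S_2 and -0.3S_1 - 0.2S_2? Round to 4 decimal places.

Cov(0.5S_1 + 0.2S_2, -0.3S_1 - 0.2S_2) = (0.5)(-0.3)Var(S_1) + (0.2)(-0.2)Var(S_2) + [(0.5)(-0.2) + (0.2)(-0.3)]Cov(S_1,S_2)
= -0.15·0.1 + -0.04·1.95 + -0.16·0.24 = -0.1314

-0.1314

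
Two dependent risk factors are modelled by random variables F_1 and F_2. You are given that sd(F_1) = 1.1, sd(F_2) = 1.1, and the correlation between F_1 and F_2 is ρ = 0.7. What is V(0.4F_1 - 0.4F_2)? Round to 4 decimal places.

0.1162

V(F_1) = (1.1)² = 1.21;  V(F_2) = (1.1)² = 1.21
Cov(F_1,F_2) = ρ·sd(F_1)·sd(F_2) = 0.7·1.1·1.1 = 0.847
V(0.4F_1 - 0.4F_2) = (0.4)²·V(F_1) + (-0.4)²·V(F_2) + 2·(0.4)·(-0.4)·Cov(F_1,F_2)
= 0.16·1.21 + 0.16·1.21 + -0.32·0.847 = 0.11616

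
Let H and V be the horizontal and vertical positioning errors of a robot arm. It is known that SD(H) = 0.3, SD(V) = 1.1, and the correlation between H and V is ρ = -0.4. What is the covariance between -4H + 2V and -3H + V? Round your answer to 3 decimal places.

Var(H) = (0.3)² = 0.09;  Var(V) = (1.1)² = 1.21
cov(H,V) = ρ·SD(H)·SD(V) = -0.4·0.3·1.1 = -0.132
cov(-4H + 2V, -3H + V) = (-4)(-3)Var(H) + (2)(1)Var(V) + [(-4)(1) + (2)(-3)]cov(H,V)
= 12·0.09 + 2·1.21 + -10·-0.132 = 4.82

4.820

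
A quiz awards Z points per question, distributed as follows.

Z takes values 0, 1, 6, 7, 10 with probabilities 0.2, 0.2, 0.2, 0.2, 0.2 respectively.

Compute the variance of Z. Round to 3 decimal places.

E[Z] = (0)(0.2) + (1)(0.2) + (6)(0.2) + (7)(0.2) + (10)(0.2) = 4.8
E[Z²] = (0)²(0.2) + (1)²(0.2) + (6)²(0.2) + (7)²(0.2) + (10)²(0.2) = 37.2
Var(Z) = E[Z²] − (E[Z])² = 37.2 − (4.8)² = 14.16

14.160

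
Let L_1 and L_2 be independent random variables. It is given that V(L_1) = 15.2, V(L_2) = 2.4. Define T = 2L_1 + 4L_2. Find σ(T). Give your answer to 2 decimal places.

By independence, V(T) = (2)²V(L_1) + (4)²V(L_2)
= (2)²·15.2 + (4)²·2.4 = 99.2
σ(T) = √99.2 ≈ 9.96

9.96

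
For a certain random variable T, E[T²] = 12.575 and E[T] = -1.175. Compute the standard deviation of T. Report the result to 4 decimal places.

Var(T) = 12.575 − (-1.175)² = 11.194375
σ(T) = √11.194375 ≈ 3.3458

3.3458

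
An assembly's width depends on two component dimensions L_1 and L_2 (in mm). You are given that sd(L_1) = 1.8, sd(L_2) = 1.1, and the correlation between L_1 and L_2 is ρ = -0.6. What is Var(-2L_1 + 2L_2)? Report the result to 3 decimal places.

Var(L_1) = (1.8)² = 3.24;  Var(L_2) = (1.1)² = 1.21
Cov(L_1,L_2) = ρ·sd(L_1)·sd(L_2) = -0.6·1.8·1.1 = -1.188
Var(-2L_1 + 2L_2) = (-2)²·Var(L_1) + (2)²·Var(L_2) + 2·(-2)·(2)·Cov(L_1,L_2)
= 4·3.24 + 4·1.21 + -8·-1.188 = 27.304

27.304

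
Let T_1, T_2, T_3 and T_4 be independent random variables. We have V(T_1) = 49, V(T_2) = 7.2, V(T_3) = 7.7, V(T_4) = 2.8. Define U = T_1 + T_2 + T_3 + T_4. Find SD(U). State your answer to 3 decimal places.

By independence, V(U) = (1)²V(T_1) + (1)²V(T_2) + (1)²V(T_3) + (1)²V(T_4)
= (1)²·49 + (1)²·7.2 + (1)²·7.7 + (1)²·2.8 = 66.7
SD(U) = √66.7 ≈ 8.167

8.167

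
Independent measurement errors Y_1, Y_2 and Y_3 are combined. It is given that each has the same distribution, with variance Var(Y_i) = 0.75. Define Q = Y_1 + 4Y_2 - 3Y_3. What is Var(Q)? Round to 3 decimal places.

19.500

By independence, Var(Q) = (1)²Var(Y_1) + (4)²Var(Y_2) + (-3)²Var(Y_3)
= (1)²·0.75 + (4)²·0.75 + (-3)²·0.75 = 19.5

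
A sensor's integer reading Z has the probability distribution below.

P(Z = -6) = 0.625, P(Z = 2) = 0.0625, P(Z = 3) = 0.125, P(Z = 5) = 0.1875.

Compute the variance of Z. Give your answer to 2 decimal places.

E[Z] = (-6)(0.625) + (2)(0.0625) + (3)(0.125) + (5)(0.1875) = -2.3125
E[Z²] = (-6)²(0.625) + (2)²(0.0625) + (3)²(0.125) + (5)²(0.1875) = 28.5625
Var(Z) = E[Z²] − (E[Z])² = 28.5625 − (-2.3125)² = 23.21484375

23.21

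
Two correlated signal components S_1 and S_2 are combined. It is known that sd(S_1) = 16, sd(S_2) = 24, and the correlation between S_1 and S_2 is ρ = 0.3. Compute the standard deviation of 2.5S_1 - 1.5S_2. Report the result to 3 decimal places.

45.078

Var(S_1) = (16)² = 256;  Var(S_2) = (24)² = 576
Cov(S_1,S_2) = ρ·sd(S_1)·sd(S_2) = 0.3·16·24 = 115.2
Var(2.5S_1 - 1.5S_2) = (2.5)²·Var(S_1) + (-1.5)²·Var(S_2) + 2·(2.5)·(-1.5)·Cov(S_1,S_2)
= 6.25·256 + 2.25·576 + -7.5·115.2 = 2032
sd(2.5S_1 - 1.5S_2) = √2032 ≈ 45.078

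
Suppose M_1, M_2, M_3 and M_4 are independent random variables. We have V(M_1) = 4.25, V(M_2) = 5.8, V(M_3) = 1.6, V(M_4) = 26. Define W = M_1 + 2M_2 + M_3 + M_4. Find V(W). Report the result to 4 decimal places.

55.0500

By independence, V(W) = (1)²V(M_1) + (2)²V(M_2) + (1)²V(M_3) + (1)²V(M_4)
= (1)²·4.25 + (2)²·5.8 + (1)²·1.6 + (1)²·26 = 55.05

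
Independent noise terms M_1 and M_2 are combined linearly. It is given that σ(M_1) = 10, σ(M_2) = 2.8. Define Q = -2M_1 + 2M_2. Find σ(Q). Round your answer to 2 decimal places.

20.77

var(M_1) = 100, var(M_2) = 7.84
By independence, var(Q) = (-2)²var(M_1) + (2)²var(M_2)
= (-2)²·100 + (2)²·7.84 = 431.36
σ(Q) = √431.36 ≈ 20.77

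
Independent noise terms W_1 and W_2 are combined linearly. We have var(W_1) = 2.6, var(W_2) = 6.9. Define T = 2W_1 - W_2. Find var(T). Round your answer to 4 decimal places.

17.3000

By independence, var(T) = (2)²var(W_1) + (-1)²var(W_2)
= (2)²·2.6 + (-1)²·6.9 = 17.3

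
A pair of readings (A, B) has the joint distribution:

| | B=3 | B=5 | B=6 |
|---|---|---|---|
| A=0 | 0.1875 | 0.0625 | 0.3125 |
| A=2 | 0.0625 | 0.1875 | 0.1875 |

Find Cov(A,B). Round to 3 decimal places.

E[A] = 0.875,  E[B] = 5
E[AB] = 4.5
Cov(A,B) = E[AB] − E[A]E[B] = 4.5 − (0.875)(5) = 0.125

0.125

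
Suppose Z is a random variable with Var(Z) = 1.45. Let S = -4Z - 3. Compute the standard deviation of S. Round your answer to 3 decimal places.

4.817

Var(-4Z - 3) = (-4)²·1.45 = 23.2
SD(S) = √23.2 ≈ 4.817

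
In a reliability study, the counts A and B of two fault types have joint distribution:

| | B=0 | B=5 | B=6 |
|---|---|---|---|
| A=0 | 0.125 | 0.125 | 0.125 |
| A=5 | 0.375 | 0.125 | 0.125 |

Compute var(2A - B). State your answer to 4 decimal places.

38.0000

E[A] = 3.125,  E[B] = 2.75,  E[AB] = 6.875
var(A) = 15.625 − (3.125)² = 5.859375;  var(B) = 15.25 − (2.75)² = 7.6875
Cov(A,B) = 6.875 − (3.125)(2.75) = -1.71875
var(2A - B) = (2)²·5.859375 + (-1)²·7.6875 + 2·(2)·(-1)·-1.71875 = 38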